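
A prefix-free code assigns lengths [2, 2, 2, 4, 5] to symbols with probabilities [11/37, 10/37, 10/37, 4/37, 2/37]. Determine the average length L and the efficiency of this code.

Average length L = Σ p_i × l_i = 2.3784 bits
Entropy H = 2.1151 bits
Efficiency η = H/L × 100% = 88.93%


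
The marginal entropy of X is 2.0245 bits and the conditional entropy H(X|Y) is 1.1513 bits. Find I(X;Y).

I(X;Y) = H(X) - H(X|Y)
I(X;Y) = 2.0245 - 1.1513 = 0.8732 bits


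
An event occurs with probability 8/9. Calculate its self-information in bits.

Information content I(x) = -log₂(p(x))
I = -log₂(8/9) = -log₂(0.8889)
I = 0.1699 bits


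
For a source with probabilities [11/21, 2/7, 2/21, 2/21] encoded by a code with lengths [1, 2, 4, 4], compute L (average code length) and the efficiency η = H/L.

Average length L = Σ p_i × l_i = 1.8571 bits
Entropy H = 1.6512 bits
Efficiency η = H/L × 100% = 88.91%


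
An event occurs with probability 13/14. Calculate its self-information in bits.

Information content I(x) = -log₂(p(x))
I = -log₂(13/14) = -log₂(0.9286)
I = 0.1069 bits


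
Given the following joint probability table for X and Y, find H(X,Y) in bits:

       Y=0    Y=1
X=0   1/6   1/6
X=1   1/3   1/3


H(X,Y) = -Σ p(x,y) log₂ p(x,y)
  p(0,0)=1/6: -0.1667 × log₂(0.1667) = 0.4308
  p(0,1)=1/6: -0.1667 × log₂(0.1667) = 0.4308
  p(1,0)=1/3: -0.3333 × log₂(0.3333) = 0.5283
  p(1,1)=1/3: -0.3333 × log₂(0.3333) = 0.5283
H(X,Y) = 1.9183 bits


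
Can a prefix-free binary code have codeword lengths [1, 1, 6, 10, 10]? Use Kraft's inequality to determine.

Kraft inequality: Σ 2^(-l_i) ≤ 1 for prefix-free code
Calculating: 2^(-1) + 2^(-1) + 2^(-6) + 2^(-10) + 2^(-10)
= 0.5 + 0.5 + 0.015625 + 0.0009765625 + 0.0009765625
= 1.0176
Since 1.0176 > 1, prefix-free code does not exist


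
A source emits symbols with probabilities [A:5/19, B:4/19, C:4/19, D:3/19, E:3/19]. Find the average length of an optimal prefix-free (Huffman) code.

Huffman tree construction:
Combine smallest probabilities repeatedly
Resulting codes:
  A: 10 (length 2)
  B: 00 (length 2)
  C: 01 (length 2)
  D: 110 (length 3)
  E: 111 (length 3)
Average length = Σ p(s) × length(s) = 2.3158 bits


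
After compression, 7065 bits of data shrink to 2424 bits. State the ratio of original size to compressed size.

Compression ratio = Original / Compressed
= 7065 / 2424 = 2.91:1


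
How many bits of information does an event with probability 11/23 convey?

Information content I(x) = -log₂(p(x))
I = -log₂(11/23) = -log₂(0.4783)
I = 1.0641 bits


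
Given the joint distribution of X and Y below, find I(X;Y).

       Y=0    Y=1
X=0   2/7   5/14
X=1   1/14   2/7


H(X) = 0.9403, H(Y) = 0.9403, H(X,Y) = 1.8352
I(X;Y) = H(X) + H(Y) - H(X,Y) = 0.0453 bits


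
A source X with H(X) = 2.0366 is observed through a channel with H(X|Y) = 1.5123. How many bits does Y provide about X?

I(X;Y) = H(X) - H(X|Y)
I(X;Y) = 2.0366 - 1.5123 = 0.5243 bits


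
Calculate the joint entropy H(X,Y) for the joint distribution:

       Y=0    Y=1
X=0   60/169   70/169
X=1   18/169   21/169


H(X,Y) = -Σ p(x,y) log₂ p(x,y)
  p(0,0)=60/169: -0.3550 × log₂(0.3550) = 0.5304
  p(0,1)=70/169: -0.4142 × log₂(0.4142) = 0.5267
  p(1,0)=18/169: -0.1065 × log₂(0.1065) = 0.3441
  p(1,1)=21/169: -0.1243 × log₂(0.1243) = 0.3738
H(X,Y) = 1.7751 bits


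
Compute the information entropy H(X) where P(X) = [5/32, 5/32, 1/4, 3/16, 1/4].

H(X) = -Σ p(x) log₂ p(x)
  -5/32 × log₂(5/32) = 0.4184
  -5/32 × log₂(5/32) = 0.4184
  -1/4 × log₂(1/4) = 0.5000
  -3/16 × log₂(3/16) = 0.4528
  -1/4 × log₂(1/4) = 0.5000
H(X) = 2.2897 bits


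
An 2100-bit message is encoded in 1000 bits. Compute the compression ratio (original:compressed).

Compression ratio = Original / Compressed
= 2100 / 1000 = 2.10:1


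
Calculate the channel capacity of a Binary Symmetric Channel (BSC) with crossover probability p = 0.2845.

For BSC with error probability p:
C = 1 - H(p) where H(p) is binary entropy
H(0.2845) = -0.2845 × log₂(0.2845) - 0.7155 × log₂(0.7155)
H(p) = 0.8615
C = 1 - 0.8615 = 0.1385 bits/use


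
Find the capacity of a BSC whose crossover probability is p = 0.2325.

For BSC with error probability p:
C = 1 - H(p) where H(p) is binary entropy
H(0.2325) = -0.2325 × log₂(0.2325) - 0.7675 × log₂(0.7675)
H(p) = 0.7823
C = 1 - 0.7823 = 0.2177 bits/use


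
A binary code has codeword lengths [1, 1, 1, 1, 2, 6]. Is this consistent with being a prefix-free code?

Kraft inequality: Σ 2^(-l_i) ≤ 1 for prefix-free code
Calculating: 2^(-1) + 2^(-1) + 2^(-1) + 2^(-1) + 2^(-2) + 2^(-6)
= 0.5 + 0.5 + 0.5 + 0.5 + 0.25 + 0.015625
= 2.2656
Since 2.2656 > 1, prefix-free code does not exist


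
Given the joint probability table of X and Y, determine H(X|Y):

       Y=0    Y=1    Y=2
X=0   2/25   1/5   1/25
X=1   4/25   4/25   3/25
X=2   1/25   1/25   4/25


H(X|Y) = Σ_y p(y) H(X|Y=y)
  p(Y=0) = 7/25, H(X|Y=0) = 1.3788
  p(Y=1) = 2/5, H(X|Y=1) = 1.3610
  p(Y=2) = 8/25, H(X|Y=2) = 1.4056
H(X|Y) = 0.2800×1.3788 + 0.4000×1.3610 + 0.3200×1.4056 = 1.3802 bits


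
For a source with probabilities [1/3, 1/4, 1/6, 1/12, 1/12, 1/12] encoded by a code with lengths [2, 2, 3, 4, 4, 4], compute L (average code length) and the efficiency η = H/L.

Average length L = Σ p_i × l_i = 2.6667 bits
Entropy H = 2.3554 bits
Efficiency η = H/L × 100% = 88.33%


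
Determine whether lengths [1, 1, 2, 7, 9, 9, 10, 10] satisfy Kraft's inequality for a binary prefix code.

Kraft inequality: Σ 2^(-l_i) ≤ 1 for prefix-free code
Calculating: 2^(-1) + 2^(-1) + 2^(-2) + 2^(-7) + 2^(-9) + 2^(-9) + 2^(-10) + 2^(-10)
= 0.5 + 0.5 + 0.25 + 0.0078125 + 0.001953125 + 0.001953125 + 0.0009765625 + 0.0009765625
= 1.2637
Since 1.2637 > 1, prefix-free code does not exist


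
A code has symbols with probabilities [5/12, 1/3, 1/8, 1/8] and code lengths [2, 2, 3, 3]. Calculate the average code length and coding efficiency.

Average length L = Σ p_i × l_i = 2.2500 bits
Entropy H = 1.8046 bits
Efficiency η = H/L × 100% = 80.20%


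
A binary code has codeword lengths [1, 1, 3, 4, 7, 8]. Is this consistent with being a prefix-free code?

Kraft inequality: Σ 2^(-l_i) ≤ 1 for prefix-free code
Calculating: 2^(-1) + 2^(-1) + 2^(-3) + 2^(-4) + 2^(-7) + 2^(-8)
= 0.5 + 0.5 + 0.125 + 0.0625 + 0.0078125 + 0.00390625
= 1.1992
Since 1.1992 > 1, prefix-free code does not exist


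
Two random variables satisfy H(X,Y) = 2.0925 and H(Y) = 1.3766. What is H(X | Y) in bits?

Chain rule: H(X,Y) = H(X|Y) + H(Y)
H(X|Y) = H(X,Y) - H(Y) = 2.0925 - 1.3766 = 0.7159 bits


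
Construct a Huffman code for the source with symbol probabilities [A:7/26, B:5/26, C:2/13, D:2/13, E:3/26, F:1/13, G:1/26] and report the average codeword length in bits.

Huffman tree construction:
Combine smallest probabilities repeatedly
Resulting codes:
  A: 10 (length 2)
  B: 00 (length 2)
  C: 110 (length 3)
  D: 111 (length 3)
  E: 010 (length 3)
  F: 0111 (length 4)
  G: 0110 (length 4)
Average length = Σ p(s) × length(s) = 2.6538 bits


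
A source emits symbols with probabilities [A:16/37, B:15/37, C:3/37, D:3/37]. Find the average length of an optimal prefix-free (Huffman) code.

Huffman tree construction:
Combine smallest probabilities repeatedly
Resulting codes:
  A: 0 (length 1)
  B: 11 (length 2)
  C: 100 (length 3)
  D: 101 (length 3)
Average length = Σ p(s) × length(s) = 1.7297 bits


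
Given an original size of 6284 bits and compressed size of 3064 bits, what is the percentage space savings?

Space savings = (1 - Compressed/Original) × 100%
= (1 - 3064/6284) × 100%
= 51.24%


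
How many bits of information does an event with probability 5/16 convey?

Information content I(x) = -log₂(p(x))
I = -log₂(5/16) = -log₂(0.3125)
I = 1.6781 bits


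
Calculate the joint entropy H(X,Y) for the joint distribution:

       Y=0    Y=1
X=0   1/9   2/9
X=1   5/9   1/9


H(X,Y) = -Σ p(x,y) log₂ p(x,y)
  p(0,0)=1/9: -0.1111 × log₂(0.1111) = 0.3522
  p(0,1)=2/9: -0.2222 × log₂(0.2222) = 0.4822
  p(1,0)=5/9: -0.5556 × log₂(0.5556) = 0.4711
  p(1,1)=1/9: -0.1111 × log₂(0.1111) = 0.3522
H(X,Y) = 1.6577 bits


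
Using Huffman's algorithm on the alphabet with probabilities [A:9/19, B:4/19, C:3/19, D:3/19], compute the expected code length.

Huffman tree construction:
Combine smallest probabilities repeatedly
Resulting codes:
  A: 0 (length 1)
  B: 10 (length 2)
  C: 110 (length 3)
  D: 111 (length 3)
Average length = Σ p(s) × length(s) = 1.8421 bits


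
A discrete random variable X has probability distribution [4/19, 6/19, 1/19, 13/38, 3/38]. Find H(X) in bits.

H(X) = -Σ p(x) log₂ p(x)
  -4/19 × log₂(4/19) = 0.4732
  -6/19 × log₂(6/19) = 0.5251
  -1/19 × log₂(1/19) = 0.2236
  -13/38 × log₂(13/38) = 0.5294
  -3/38 × log₂(3/38) = 0.2892
H(X) = 2.0406 bits


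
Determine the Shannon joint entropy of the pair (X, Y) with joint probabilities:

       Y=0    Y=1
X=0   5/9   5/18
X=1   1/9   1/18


H(X,Y) = -Σ p(x,y) log₂ p(x,y)
  p(0,0)=5/9: -0.5556 × log₂(0.5556) = 0.4711
  p(0,1)=5/18: -0.2778 × log₂(0.2778) = 0.5133
  p(1,0)=1/9: -0.1111 × log₂(0.1111) = 0.3522
  p(1,1)=1/18: -0.0556 × log₂(0.0556) = 0.2317
H(X,Y) = 1.5683 bits


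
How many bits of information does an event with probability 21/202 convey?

Information content I(x) = -log₂(p(x))
I = -log₂(21/202) = -log₂(0.1040)
I = 3.2659 bits


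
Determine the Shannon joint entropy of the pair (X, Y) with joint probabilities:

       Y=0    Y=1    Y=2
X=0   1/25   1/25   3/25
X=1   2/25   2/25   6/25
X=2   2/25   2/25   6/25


H(X,Y) = -Σ p(x,y) log₂ p(x,y)
  p(0,0)=1/25: -0.0400 × log₂(0.0400) = 0.1858
  p(0,1)=1/25: -0.0400 × log₂(0.0400) = 0.1858
  p(0,2)=3/25: -0.1200 × log₂(0.1200) = 0.3671
  p(1,0)=2/25: -0.0800 × log₂(0.0800) = 0.2915
  p(1,1)=2/25: -0.0800 × log₂(0.0800) = 0.2915
  p(1,2)=6/25: -0.2400 × log₂(0.2400) = 0.4941
  p(2,0)=2/25: -0.0800 × log₂(0.0800) = 0.2915
  p(2,1)=2/25: -0.0800 × log₂(0.0800) = 0.2915
  p(2,2)=6/25: -0.2400 × log₂(0.2400) = 0.4941
H(X,Y) = 2.8929 bits


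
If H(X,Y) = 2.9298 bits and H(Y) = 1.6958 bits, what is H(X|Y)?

Chain rule: H(X,Y) = H(X|Y) + H(Y)
H(X|Y) = H(X,Y) - H(Y) = 2.9298 - 1.6958 = 1.234 bits


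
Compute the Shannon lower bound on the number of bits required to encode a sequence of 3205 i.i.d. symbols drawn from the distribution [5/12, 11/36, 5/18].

Entropy H = 1.5622 bits/symbol
Minimum bits = H × n = 1.5622 × 3205
= 5007.00 bits


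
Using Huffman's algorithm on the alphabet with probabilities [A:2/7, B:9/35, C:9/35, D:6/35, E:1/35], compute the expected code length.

Huffman tree construction:
Combine smallest probabilities repeatedly
Resulting codes:
  A: 11 (length 2)
  B: 01 (length 2)
  C: 10 (length 2)
  D: 001 (length 3)
  E: 000 (length 3)
Average length = Σ p(s) × length(s) = 2.2000 bits


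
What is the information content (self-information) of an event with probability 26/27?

Information content I(x) = -log₂(p(x))
I = -log₂(26/27) = -log₂(0.9630)
I = 0.0544 bits


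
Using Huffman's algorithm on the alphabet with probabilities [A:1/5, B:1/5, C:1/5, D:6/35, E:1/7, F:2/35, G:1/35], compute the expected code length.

Huffman tree construction:
Combine smallest probabilities repeatedly
Resulting codes:
  A: 111 (length 3)
  B: 00 (length 2)
  C: 01 (length 2)
  D: 110 (length 3)
  E: 101 (length 3)
  F: 1001 (length 4)
  G: 1000 (length 4)
Average length = Σ p(s) × length(s) = 2.6857 bits


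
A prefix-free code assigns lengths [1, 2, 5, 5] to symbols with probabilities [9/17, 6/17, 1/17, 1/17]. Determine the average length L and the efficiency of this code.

Average length L = Σ p_i × l_i = 1.8235 bits
Entropy H = 1.4969 bits
Efficiency η = H/L × 100% = 82.09%


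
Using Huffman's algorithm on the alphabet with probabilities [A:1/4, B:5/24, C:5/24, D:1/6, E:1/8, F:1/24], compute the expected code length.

Huffman tree construction:
Combine smallest probabilities repeatedly
Resulting codes:
  A: 10 (length 2)
  B: 00 (length 2)
  C: 01 (length 2)
  D: 110 (length 3)
  E: 1111 (length 4)
  F: 1110 (length 4)
Average length = Σ p(s) × length(s) = 2.5000 bits


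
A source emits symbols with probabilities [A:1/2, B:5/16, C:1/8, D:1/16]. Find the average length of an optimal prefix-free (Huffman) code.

Huffman tree construction:
Combine smallest probabilities repeatedly
Resulting codes:
  A: 0 (length 1)
  B: 11 (length 2)
  C: 101 (length 3)
  D: 100 (length 3)
Average length = Σ p(s) × length(s) = 1.6875 bits


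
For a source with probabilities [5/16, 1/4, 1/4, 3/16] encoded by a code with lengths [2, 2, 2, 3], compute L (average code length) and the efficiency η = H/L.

Average length L = Σ p_i × l_i = 2.1875 bits
Entropy H = 1.9772 bits
Efficiency η = H/L × 100% = 90.39%


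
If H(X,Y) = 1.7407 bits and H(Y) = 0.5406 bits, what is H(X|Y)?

Chain rule: H(X,Y) = H(X|Y) + H(Y)
H(X|Y) = H(X,Y) - H(Y) = 1.7407 - 0.5406 = 1.2001 bits


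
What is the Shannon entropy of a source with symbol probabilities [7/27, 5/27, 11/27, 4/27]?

H(X) = -Σ p(x) log₂ p(x)
  -7/27 × log₂(7/27) = 0.5049
  -5/27 × log₂(5/27) = 0.4505
  -11/27 × log₂(11/27) = 0.5278
  -4/27 × log₂(4/27) = 0.4081
H(X) = 1.8914 bits


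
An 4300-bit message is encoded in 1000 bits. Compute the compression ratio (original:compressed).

Compression ratio = Original / Compressed
= 4300 / 1000 = 4.30:1


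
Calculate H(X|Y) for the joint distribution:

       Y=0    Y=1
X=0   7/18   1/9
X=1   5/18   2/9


H(X|Y) = Σ_y p(y) H(X|Y=y)
  p(Y=0) = 2/3, H(X|Y=0) = 0.9799
  p(Y=1) = 1/3, H(X|Y=1) = 0.9183
H(X|Y) = 0.6667×0.9799 + 0.3333×0.9183 = 0.9593 bits


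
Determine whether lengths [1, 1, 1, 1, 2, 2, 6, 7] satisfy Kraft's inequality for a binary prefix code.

Kraft inequality: Σ 2^(-l_i) ≤ 1 for prefix-free code
Calculating: 2^(-1) + 2^(-1) + 2^(-1) + 2^(-1) + 2^(-2) + 2^(-2) + 2^(-6) + 2^(-7)
= 0.5 + 0.5 + 0.5 + 0.5 + 0.25 + 0.25 + 0.015625 + 0.0078125
= 2.5234
Since 2.5234 > 1, prefix-free code does not exist


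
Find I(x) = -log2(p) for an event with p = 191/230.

Information content I(x) = -log₂(p(x))
I = -log₂(191/230) = -log₂(0.8304)
I = 0.2681 bits


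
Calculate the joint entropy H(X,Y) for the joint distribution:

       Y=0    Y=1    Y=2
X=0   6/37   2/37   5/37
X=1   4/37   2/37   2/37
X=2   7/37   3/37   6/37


H(X,Y) = -Σ p(x,y) log₂ p(x,y)
  p(0,0)=6/37: -0.1622 × log₂(0.1622) = 0.4256
  p(0,1)=2/37: -0.0541 × log₂(0.0541) = 0.2275
  p(0,2)=5/37: -0.1351 × log₂(0.1351) = 0.3902
  p(1,0)=4/37: -0.1081 × log₂(0.1081) = 0.3470
  p(1,1)=2/37: -0.0541 × log₂(0.0541) = 0.2275
  p(1,2)=2/37: -0.0541 × log₂(0.0541) = 0.2275
  p(2,0)=7/37: -0.1892 × log₂(0.1892) = 0.4545
  p(2,1)=3/37: -0.0811 × log₂(0.0811) = 0.2939
  p(2,2)=6/37: -0.1622 × log₂(0.1622) = 0.4256
H(X,Y) = 3.0193 bits


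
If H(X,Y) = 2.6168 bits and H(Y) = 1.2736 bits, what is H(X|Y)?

Chain rule: H(X,Y) = H(X|Y) + H(Y)
H(X|Y) = H(X,Y) - H(Y) = 2.6168 - 1.2736 = 1.3432 bits


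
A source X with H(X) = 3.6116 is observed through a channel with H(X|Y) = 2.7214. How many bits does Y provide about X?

I(X;Y) = H(X) - H(X|Y)
I(X;Y) = 3.6116 - 2.7214 = 0.8902 bits


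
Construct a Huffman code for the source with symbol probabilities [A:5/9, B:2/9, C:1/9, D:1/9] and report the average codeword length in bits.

Huffman tree construction:
Combine smallest probabilities repeatedly
Resulting codes:
  A: 1 (length 1)
  B: 00 (length 2)
  C: 010 (length 3)
  D: 011 (length 3)
Average length = Σ p(s) × length(s) = 1.6667 bits


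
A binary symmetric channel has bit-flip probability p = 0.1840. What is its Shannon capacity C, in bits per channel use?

For BSC with error probability p:
C = 1 - H(p) where H(p) is binary entropy
H(0.1840) = -0.1840 × log₂(0.1840) - 0.8160 × log₂(0.8160)
H(p) = 0.6887
C = 1 - 0.6887 = 0.3113 bits/use


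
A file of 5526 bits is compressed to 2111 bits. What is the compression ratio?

Compression ratio = Original / Compressed
= 5526 / 2111 = 2.62:1


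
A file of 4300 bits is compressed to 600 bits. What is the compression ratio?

Compression ratio = Original / Compressed
= 4300 / 600 = 7.17:1


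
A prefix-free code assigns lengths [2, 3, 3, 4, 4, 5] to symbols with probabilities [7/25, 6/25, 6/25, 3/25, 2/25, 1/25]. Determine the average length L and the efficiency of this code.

Average length L = Σ p_i × l_i = 3.0000 bits
Entropy H = 2.3468 bits
Efficiency η = H/L × 100% = 78.23%


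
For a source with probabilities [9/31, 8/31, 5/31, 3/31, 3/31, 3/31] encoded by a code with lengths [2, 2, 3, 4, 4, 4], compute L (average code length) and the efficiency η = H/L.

Average length L = Σ p_i × l_i = 2.7419 bits
Entropy H = 2.4250 bits
Efficiency η = H/L × 100% = 88.44%


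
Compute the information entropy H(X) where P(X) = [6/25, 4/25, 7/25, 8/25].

H(X) = -Σ p(x) log₂ p(x)
  -6/25 × log₂(6/25) = 0.4941
  -4/25 × log₂(4/25) = 0.4230
  -7/25 × log₂(7/25) = 0.5142
  -8/25 × log₂(8/25) = 0.5260
H(X) = 1.9574 bits


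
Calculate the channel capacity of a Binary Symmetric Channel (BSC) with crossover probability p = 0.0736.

For BSC with error probability p:
C = 1 - H(p) where H(p) is binary entropy
H(0.0736) = -0.0736 × log₂(0.0736) - 0.9264 × log₂(0.9264)
H(p) = 0.3792
C = 1 - 0.3792 = 0.6208 bits/use


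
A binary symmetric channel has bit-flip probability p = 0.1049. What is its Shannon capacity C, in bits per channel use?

For BSC with error probability p:
C = 1 - H(p) where H(p) is binary entropy
H(0.1049) = -0.1049 × log₂(0.1049) - 0.8951 × log₂(0.8951)
H(p) = 0.4843
C = 1 - 0.4843 = 0.5157 bits/use


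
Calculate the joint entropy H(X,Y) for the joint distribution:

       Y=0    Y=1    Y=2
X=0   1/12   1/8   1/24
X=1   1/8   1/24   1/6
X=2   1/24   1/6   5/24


H(X,Y) = -Σ p(x,y) log₂ p(x,y)
  p(0,0)=1/12: -0.0833 × log₂(0.0833) = 0.2987
  p(0,1)=1/8: -0.1250 × log₂(0.1250) = 0.3750
  p(0,2)=1/24: -0.0417 × log₂(0.0417) = 0.1910
  p(1,0)=1/8: -0.1250 × log₂(0.1250) = 0.3750
  p(1,1)=1/24: -0.0417 × log₂(0.0417) = 0.1910
  p(1,2)=1/6: -0.1667 × log₂(0.1667) = 0.4308
  p(2,0)=1/24: -0.0417 × log₂(0.0417) = 0.1910
  p(2,1)=1/6: -0.1667 × log₂(0.1667) = 0.4308
  p(2,2)=5/24: -0.2083 × log₂(0.2083) = 0.4715
H(X,Y) = 2.9550 bits


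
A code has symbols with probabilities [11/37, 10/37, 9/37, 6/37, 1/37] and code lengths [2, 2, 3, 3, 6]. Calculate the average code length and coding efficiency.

Average length L = Σ p_i × l_i = 2.5135 bits
Entropy H = 2.0929 bits
Efficiency η = H/L × 100% = 83.27%


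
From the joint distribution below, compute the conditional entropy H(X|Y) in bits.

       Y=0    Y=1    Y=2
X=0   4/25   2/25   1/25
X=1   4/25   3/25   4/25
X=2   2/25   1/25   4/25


H(X|Y) = Σ_y p(y) H(X|Y=y)
  p(Y=0) = 2/5, H(X|Y=0) = 1.5219
  p(Y=1) = 6/25, H(X|Y=1) = 1.4591
  p(Y=2) = 9/25, H(X|Y=2) = 1.3921
H(X|Y) = 0.4000×1.5219 + 0.2400×1.4591 + 0.3600×1.3921 = 1.4601 bits


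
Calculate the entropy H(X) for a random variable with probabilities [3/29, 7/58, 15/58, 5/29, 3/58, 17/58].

H(X) = -Σ p(x) log₂ p(x)
  -3/29 × log₂(3/29) = 0.3386
  -7/58 × log₂(7/58) = 0.3682
  -15/58 × log₂(15/58) = 0.5046
  -5/29 × log₂(5/29) = 0.4373
  -3/58 × log₂(3/58) = 0.2210
  -17/58 × log₂(17/58) = 0.5189
H(X) = 2.3886 bits


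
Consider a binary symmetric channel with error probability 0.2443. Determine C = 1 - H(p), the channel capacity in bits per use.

For BSC with error probability p:
C = 1 - H(p) where H(p) is binary entropy
H(0.2443) = -0.2443 × log₂(0.2443) - 0.7557 × log₂(0.7557)
H(p) = 0.8021
C = 1 - 0.8021 = 0.1979 bits/use


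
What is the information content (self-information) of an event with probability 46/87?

Information content I(x) = -log₂(p(x))
I = -log₂(46/87) = -log₂(0.5287)
I = 0.9194 bits


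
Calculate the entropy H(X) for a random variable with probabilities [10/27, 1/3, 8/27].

H(X) = -Σ p(x) log₂ p(x)
  -10/27 × log₂(10/27) = 0.5307
  -1/3 × log₂(1/3) = 0.5283
  -8/27 × log₂(8/27) = 0.5200
H(X) = 1.5790 bits


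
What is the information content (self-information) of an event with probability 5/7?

Information content I(x) = -log₂(p(x))
I = -log₂(5/7) = -log₂(0.7143)
I = 0.4854 bits


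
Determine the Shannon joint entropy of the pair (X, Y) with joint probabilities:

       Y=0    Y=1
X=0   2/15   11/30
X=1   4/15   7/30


H(X,Y) = -Σ p(x,y) log₂ p(x,y)
  p(0,0)=2/15: -0.1333 × log₂(0.1333) = 0.3876
  p(0,1)=11/30: -0.3667 × log₂(0.3667) = 0.5307
  p(1,0)=4/15: -0.2667 × log₂(0.2667) = 0.5085
  p(1,1)=7/30: -0.2333 × log₂(0.2333) = 0.4899
H(X,Y) = 1.9167 bits


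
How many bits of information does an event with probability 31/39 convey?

Information content I(x) = -log₂(p(x))
I = -log₂(31/39) = -log₂(0.7949)
I = 0.3312 bits


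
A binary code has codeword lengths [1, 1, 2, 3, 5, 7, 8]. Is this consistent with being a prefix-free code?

Kraft inequality: Σ 2^(-l_i) ≤ 1 for prefix-free code
Calculating: 2^(-1) + 2^(-1) + 2^(-2) + 2^(-3) + 2^(-5) + 2^(-7) + 2^(-8)
= 0.5 + 0.5 + 0.25 + 0.125 + 0.03125 + 0.0078125 + 0.00390625
= 1.4180
Since 1.4180 > 1, prefix-free code does not exist


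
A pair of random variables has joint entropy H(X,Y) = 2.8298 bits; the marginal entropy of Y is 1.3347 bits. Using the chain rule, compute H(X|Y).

Chain rule: H(X,Y) = H(X|Y) + H(Y)
H(X|Y) = H(X,Y) - H(Y) = 2.8298 - 1.3347 = 1.4951 bits


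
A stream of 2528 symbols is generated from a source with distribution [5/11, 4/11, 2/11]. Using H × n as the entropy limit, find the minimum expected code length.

Entropy H = 1.4949 bits/symbol
Minimum bits = H × n = 1.4949 × 2528
= 3779.15 bits


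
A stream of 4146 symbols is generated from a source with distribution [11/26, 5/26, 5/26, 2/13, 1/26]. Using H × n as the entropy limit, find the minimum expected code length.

Entropy H = 2.0361 bits/symbol
Minimum bits = H × n = 2.0361 × 4146
= 8441.64 bits


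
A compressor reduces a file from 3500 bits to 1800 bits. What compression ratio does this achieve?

Compression ratio = Original / Compressed
= 3500 / 1800 = 1.94:1


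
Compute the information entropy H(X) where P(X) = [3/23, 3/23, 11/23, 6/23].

H(X) = -Σ p(x) log₂ p(x)
  -3/23 × log₂(3/23) = 0.3833
  -3/23 × log₂(3/23) = 0.3833
  -11/23 × log₂(11/23) = 0.5089
  -6/23 × log₂(6/23) = 0.5057
H(X) = 1.7812 bits


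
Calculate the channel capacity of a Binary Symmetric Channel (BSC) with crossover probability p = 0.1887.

For BSC with error probability p:
C = 1 - H(p) where H(p) is binary entropy
H(0.1887) = -0.1887 × log₂(0.1887) - 0.8113 × log₂(0.8113)
H(p) = 0.6987
C = 1 - 0.6987 = 0.3013 bits/use


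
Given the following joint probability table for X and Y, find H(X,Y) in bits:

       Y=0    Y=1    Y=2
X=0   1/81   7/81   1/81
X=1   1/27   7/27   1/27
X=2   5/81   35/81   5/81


H(X,Y) = -Σ p(x,y) log₂ p(x,y)
  p(0,0)=1/81: -0.0123 × log₂(0.0123) = 0.0783
  p(0,1)=7/81: -0.0864 × log₂(0.0864) = 0.3053
  p(0,2)=1/81: -0.0123 × log₂(0.0123) = 0.0783
  p(1,0)=1/27: -0.0370 × log₂(0.0370) = 0.1761
  p(1,1)=7/27: -0.2593 × log₂(0.2593) = 0.5049
  p(1,2)=1/27: -0.0370 × log₂(0.0370) = 0.1761
  p(2,0)=5/81: -0.0617 × log₂(0.0617) = 0.2480
  p(2,1)=35/81: -0.4321 × log₂(0.4321) = 0.5231
  p(2,2)=5/81: -0.0617 × log₂(0.0617) = 0.2480
H(X,Y) = 2.3381 bits


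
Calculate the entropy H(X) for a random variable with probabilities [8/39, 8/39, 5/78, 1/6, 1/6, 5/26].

H(X) = -Σ p(x) log₂ p(x)
  -8/39 × log₂(8/39) = 0.4688
  -8/39 × log₂(8/39) = 0.4688
  -5/78 × log₂(5/78) = 0.2541
  -1/6 × log₂(1/6) = 0.4308
  -1/6 × log₂(1/6) = 0.4308
  -5/26 × log₂(5/26) = 0.4574
H(X) = 2.5107 bits


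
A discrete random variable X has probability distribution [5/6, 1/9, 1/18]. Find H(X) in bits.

H(X) = -Σ p(x) log₂ p(x)
  -5/6 × log₂(5/6) = 0.2192
  -1/9 × log₂(1/9) = 0.3522
  -1/18 × log₂(1/18) = 0.2317
H(X) = 0.8031 bits


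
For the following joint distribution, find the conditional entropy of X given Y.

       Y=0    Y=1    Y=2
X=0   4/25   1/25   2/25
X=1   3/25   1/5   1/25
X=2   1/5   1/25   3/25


H(X|Y) = Σ_y p(y) H(X|Y=y)
  p(Y=0) = 12/25, H(X|Y=0) = 1.5546
  p(Y=1) = 7/25, H(X|Y=1) = 1.1488
  p(Y=2) = 6/25, H(X|Y=2) = 1.4591
H(X|Y) = 0.4800×1.5546 + 0.2800×1.1488 + 0.2400×1.4591 = 1.4181 bits


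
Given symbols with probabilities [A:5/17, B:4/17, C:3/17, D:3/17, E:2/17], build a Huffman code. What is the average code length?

Huffman tree construction:
Combine smallest probabilities repeatedly
Resulting codes:
  A: 10 (length 2)
  B: 01 (length 2)
  C: 111 (length 3)
  D: 00 (length 2)
  E: 110 (length 3)
Average length = Σ p(s) × length(s) = 2.2941 bits


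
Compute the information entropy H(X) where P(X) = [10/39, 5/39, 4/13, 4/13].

H(X) = -Σ p(x) log₂ p(x)
  -10/39 × log₂(10/39) = 0.5035
  -5/39 × log₂(5/39) = 0.3799
  -4/13 × log₂(4/13) = 0.5232
  -4/13 × log₂(4/13) = 0.5232
H(X) = 1.9298 bits


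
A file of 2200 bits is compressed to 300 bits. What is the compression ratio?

Compression ratio = Original / Compressed
= 2200 / 300 = 7.33:1


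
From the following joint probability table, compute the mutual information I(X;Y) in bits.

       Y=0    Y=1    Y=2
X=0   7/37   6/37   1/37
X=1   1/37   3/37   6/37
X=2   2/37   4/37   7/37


H(X) = 1.5709, H(Y) = 1.5709, H(X,Y) = 2.9101
I(X;Y) = H(X) + H(Y) - H(X,Y) = 0.2317 bits


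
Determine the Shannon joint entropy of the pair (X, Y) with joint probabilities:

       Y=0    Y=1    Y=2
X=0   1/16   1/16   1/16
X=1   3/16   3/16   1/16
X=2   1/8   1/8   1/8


H(X,Y) = -Σ p(x,y) log₂ p(x,y)
  p(0,0)=1/16: -0.0625 × log₂(0.0625) = 0.2500
  p(0,1)=1/16: -0.0625 × log₂(0.0625) = 0.2500
  p(0,2)=1/16: -0.0625 × log₂(0.0625) = 0.2500
  p(1,0)=3/16: -0.1875 × log₂(0.1875) = 0.4528
  p(1,1)=3/16: -0.1875 × log₂(0.1875) = 0.4528
  p(1,2)=1/16: -0.0625 × log₂(0.0625) = 0.2500
  p(2,0)=1/8: -0.1250 × log₂(0.1250) = 0.3750
  p(2,1)=1/8: -0.1250 × log₂(0.1250) = 0.3750
  p(2,2)=1/8: -0.1250 × log₂(0.1250) = 0.3750
H(X,Y) = 3.0306 bits


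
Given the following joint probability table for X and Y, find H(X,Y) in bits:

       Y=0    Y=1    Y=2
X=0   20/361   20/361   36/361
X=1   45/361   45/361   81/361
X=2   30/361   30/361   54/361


H(X,Y) = -Σ p(x,y) log₂ p(x,y)
  p(0,0)=20/361: -0.0554 × log₂(0.0554) = 0.2312
  p(0,1)=20/361: -0.0554 × log₂(0.0554) = 0.2312
  p(0,2)=36/361: -0.0997 × log₂(0.0997) = 0.3317
  p(1,0)=45/361: -0.1247 × log₂(0.1247) = 0.3745
  p(1,1)=45/361: -0.1247 × log₂(0.1247) = 0.3745
  p(1,2)=81/361: -0.2244 × log₂(0.2244) = 0.4838
  p(2,0)=30/361: -0.0831 × log₂(0.0831) = 0.2983
  p(2,1)=30/361: -0.0831 × log₂(0.0831) = 0.2983
  p(2,2)=54/361: -0.1496 × log₂(0.1496) = 0.4100
H(X,Y) = 3.0333 bits


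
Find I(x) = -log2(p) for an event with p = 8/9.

Information content I(x) = -log₂(p(x))
I = -log₂(8/9) = -log₂(0.8889)
I = 0.1699 bits


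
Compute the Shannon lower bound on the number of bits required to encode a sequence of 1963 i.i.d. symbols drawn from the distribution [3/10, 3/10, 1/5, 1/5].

Entropy H = 1.9710 bits/symbol
Minimum bits = H × n = 1.9710 × 1963
= 3868.98 bits


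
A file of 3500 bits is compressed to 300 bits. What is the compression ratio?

Compression ratio = Original / Compressed
= 3500 / 300 = 11.67:1


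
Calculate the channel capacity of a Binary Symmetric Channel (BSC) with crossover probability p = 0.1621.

For BSC with error probability p:
C = 1 - H(p) where H(p) is binary entropy
H(0.1621) = -0.1621 × log₂(0.1621) - 0.8379 × log₂(0.8379)
H(p) = 0.6393
C = 1 - 0.6393 = 0.3607 bits/use


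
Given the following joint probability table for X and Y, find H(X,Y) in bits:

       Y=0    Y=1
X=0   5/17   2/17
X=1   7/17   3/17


H(X,Y) = -Σ p(x,y) log₂ p(x,y)
  p(0,0)=5/17: -0.2941 × log₂(0.2941) = 0.5193
  p(0,1)=2/17: -0.1176 × log₂(0.1176) = 0.3632
  p(1,0)=7/17: -0.4118 × log₂(0.4118) = 0.5271
  p(1,1)=3/17: -0.1765 × log₂(0.1765) = 0.4416
H(X,Y) = 1.8512 bits


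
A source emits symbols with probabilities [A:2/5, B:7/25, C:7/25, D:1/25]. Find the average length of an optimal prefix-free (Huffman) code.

Huffman tree construction:
Combine smallest probabilities repeatedly
Resulting codes:
  A: 0 (length 1)
  B: 111 (length 3)
  C: 10 (length 2)
  D: 110 (length 3)
Average length = Σ p(s) × length(s) = 1.9200 bits


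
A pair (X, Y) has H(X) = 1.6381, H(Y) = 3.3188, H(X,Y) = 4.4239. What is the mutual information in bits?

I(X;Y) = H(X) + H(Y) - H(X,Y)
I(X;Y) = 1.6381 + 3.3188 - 4.4239 = 0.533 bits


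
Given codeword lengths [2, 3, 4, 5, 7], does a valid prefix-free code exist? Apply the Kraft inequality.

Kraft inequality: Σ 2^(-l_i) ≤ 1 for prefix-free code
Calculating: 2^(-2) + 2^(-3) + 2^(-4) + 2^(-5) + 2^(-7)
= 0.25 + 0.125 + 0.0625 + 0.03125 + 0.0078125
= 0.4766
Since 0.4766 ≤ 1, prefix-free code exists


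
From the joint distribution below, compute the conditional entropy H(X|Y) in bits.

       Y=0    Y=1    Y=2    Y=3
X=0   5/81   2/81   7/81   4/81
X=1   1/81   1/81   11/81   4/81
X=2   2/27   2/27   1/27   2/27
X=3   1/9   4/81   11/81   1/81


H(X|Y) = Σ_y p(y) H(X|Y=y)
  p(Y=0) = 7/27, H(X|Y=0) = 1.7424
  p(Y=1) = 13/81, H(X|Y=1) = 1.7381
  p(Y=2) = 32/81, H(X|Y=2) = 1.8589
  p(Y=3) = 5/27, H(X|Y=3) = 1.8062
H(X|Y) = 0.2593×1.7424 + 0.1605×1.7381 + 0.3951×1.8589 + 0.1852×1.8062 = 1.7996 bits


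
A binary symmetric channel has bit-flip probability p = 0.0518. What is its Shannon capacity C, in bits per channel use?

For BSC with error probability p:
C = 1 - H(p) where H(p) is binary entropy
H(0.0518) = -0.0518 × log₂(0.0518) - 0.9482 × log₂(0.9482)
H(p) = 0.2940
C = 1 - 0.2940 = 0.7060 bits/use


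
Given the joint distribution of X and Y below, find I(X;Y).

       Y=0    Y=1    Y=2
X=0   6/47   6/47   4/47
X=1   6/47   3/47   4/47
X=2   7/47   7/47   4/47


H(X) = 1.5724, H(Y) = 1.5603, H(X,Y) = 3.1166
I(X;Y) = H(X) + H(Y) - H(X,Y) = 0.0161 bits


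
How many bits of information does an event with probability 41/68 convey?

Information content I(x) = -log₂(p(x))
I = -log₂(41/68) = -log₂(0.6029)
I = 0.7299 bits


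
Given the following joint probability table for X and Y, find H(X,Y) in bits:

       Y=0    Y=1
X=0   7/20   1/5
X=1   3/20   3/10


H(X,Y) = -Σ p(x,y) log₂ p(x,y)
  p(0,0)=7/20: -0.3500 × log₂(0.3500) = 0.5301
  p(0,1)=1/5: -0.2000 × log₂(0.2000) = 0.4644
  p(1,0)=3/20: -0.1500 × log₂(0.1500) = 0.4105
  p(1,1)=3/10: -0.3000 × log₂(0.3000) = 0.5211
H(X,Y) = 1.9261 bits


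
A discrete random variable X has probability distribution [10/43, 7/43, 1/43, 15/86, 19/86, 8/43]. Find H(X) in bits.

H(X) = -Σ p(x) log₂ p(x)
  -10/43 × log₂(10/43) = 0.4894
  -7/43 × log₂(7/43) = 0.4263
  -1/43 × log₂(1/43) = 0.1262
  -15/86 × log₂(15/86) = 0.4394
  -19/86 × log₂(19/86) = 0.4813
  -8/43 × log₂(8/43) = 0.4514
H(X) = 2.4140 bits


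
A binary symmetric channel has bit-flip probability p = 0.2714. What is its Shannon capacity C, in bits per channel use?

For BSC with error probability p:
C = 1 - H(p) where H(p) is binary entropy
H(0.2714) = -0.2714 × log₂(0.2714) - 0.7286 × log₂(0.7286)
H(p) = 0.8435
C = 1 - 0.8435 = 0.1565 bits/use


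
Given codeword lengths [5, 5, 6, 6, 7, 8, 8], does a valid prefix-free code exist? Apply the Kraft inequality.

Kraft inequality: Σ 2^(-l_i) ≤ 1 for prefix-free code
Calculating: 2^(-5) + 2^(-5) + 2^(-6) + 2^(-6) + 2^(-7) + 2^(-8) + 2^(-8)
= 0.03125 + 0.03125 + 0.015625 + 0.015625 + 0.0078125 + 0.00390625 + 0.00390625
= 0.1094
Since 0.1094 ≤ 1, prefix-free code exists


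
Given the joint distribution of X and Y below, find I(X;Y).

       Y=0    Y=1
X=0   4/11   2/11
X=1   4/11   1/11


H(X) = 0.9940, H(Y) = 0.8454, H(X,Y) = 1.8231
I(X;Y) = H(X) + H(Y) - H(X,Y) = 0.0163 bits


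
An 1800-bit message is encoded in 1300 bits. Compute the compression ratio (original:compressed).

Compression ratio = Original / Compressed
= 1800 / 1300 = 1.38:1


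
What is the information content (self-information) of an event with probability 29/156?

Information content I(x) = -log₂(p(x))
I = -log₂(29/156) = -log₂(0.1859)
I = 2.4274 bits


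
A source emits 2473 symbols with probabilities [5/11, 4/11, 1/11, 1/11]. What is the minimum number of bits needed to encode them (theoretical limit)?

Entropy H = 1.6767 bits/symbol
Minimum bits = H × n = 1.6767 × 2473
= 4146.57 bits


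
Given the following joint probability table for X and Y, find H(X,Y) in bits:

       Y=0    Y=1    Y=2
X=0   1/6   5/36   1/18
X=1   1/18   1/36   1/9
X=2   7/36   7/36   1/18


H(X,Y) = -Σ p(x,y) log₂ p(x,y)
  p(0,0)=1/6: -0.1667 × log₂(0.1667) = 0.4308
  p(0,1)=5/36: -0.1389 × log₂(0.1389) = 0.3956
  p(0,2)=1/18: -0.0556 × log₂(0.0556) = 0.2317
  p(1,0)=1/18: -0.0556 × log₂(0.0556) = 0.2317
  p(1,1)=1/36: -0.0278 × log₂(0.0278) = 0.1436
  p(1,2)=1/9: -0.1111 × log₂(0.1111) = 0.3522
  p(2,0)=7/36: -0.1944 × log₂(0.1944) = 0.4594
  p(2,1)=7/36: -0.1944 × log₂(0.1944) = 0.4594
  p(2,2)=1/18: -0.0556 × log₂(0.0556) = 0.2317
H(X,Y) = 2.9360 bits


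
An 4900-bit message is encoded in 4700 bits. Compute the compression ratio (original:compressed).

Compression ratio = Original / Compressed
= 4900 / 4700 = 1.04:1


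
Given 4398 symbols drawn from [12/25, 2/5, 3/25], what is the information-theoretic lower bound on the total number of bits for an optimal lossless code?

Entropy H = 1.4041 bits/symbol
Minimum bits = H × n = 1.4041 × 4398
= 6175.26 bits


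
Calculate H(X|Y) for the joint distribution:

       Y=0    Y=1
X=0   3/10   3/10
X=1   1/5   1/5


H(X|Y) = Σ_y p(y) H(X|Y=y)
  p(Y=0) = 1/2, H(X|Y=0) = 0.9710
  p(Y=1) = 1/2, H(X|Y=1) = 0.9710
H(X|Y) = 0.5000×0.9710 + 0.5000×0.9710 = 0.9710 bits


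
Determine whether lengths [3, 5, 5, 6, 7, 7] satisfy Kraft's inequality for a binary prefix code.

Kraft inequality: Σ 2^(-l_i) ≤ 1 for prefix-free code
Calculating: 2^(-3) + 2^(-5) + 2^(-5) + 2^(-6) + 2^(-7) + 2^(-7)
= 0.125 + 0.03125 + 0.03125 + 0.015625 + 0.0078125 + 0.0078125
= 0.2188
Since 0.2188 ≤ 1, prefix-free code exists


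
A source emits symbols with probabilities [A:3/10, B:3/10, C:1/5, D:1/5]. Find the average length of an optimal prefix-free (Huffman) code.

Huffman tree construction:
Combine smallest probabilities repeatedly
Resulting codes:
  A: 10 (length 2)
  B: 11 (length 2)
  C: 00 (length 2)
  D: 01 (length 2)
Average length = Σ p(s) × length(s) = 2.0000 bits


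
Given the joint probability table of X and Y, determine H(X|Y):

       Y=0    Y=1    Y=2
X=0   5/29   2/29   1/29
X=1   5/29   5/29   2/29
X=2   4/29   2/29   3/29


H(X|Y) = Σ_y p(y) H(X|Y=y)
  p(Y=0) = 14/29, H(X|Y=0) = 1.5774
  p(Y=1) = 9/29, H(X|Y=1) = 1.4355
  p(Y=2) = 6/29, H(X|Y=2) = 1.4591
H(X|Y) = 0.4828×1.5774 + 0.3103×1.4355 + 0.2069×1.4591 = 1.5089 bits


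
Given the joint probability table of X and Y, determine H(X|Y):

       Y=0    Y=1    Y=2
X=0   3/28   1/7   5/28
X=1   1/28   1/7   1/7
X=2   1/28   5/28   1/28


H(X|Y) = Σ_y p(y) H(X|Y=y)
  p(Y=0) = 5/28, H(X|Y=0) = 1.3710
  p(Y=1) = 13/28, H(X|Y=1) = 1.5766
  p(Y=2) = 5/14, H(X|Y=2) = 1.3610
H(X|Y) = 0.1786×1.3710 + 0.4643×1.5766 + 0.3571×1.3610 = 1.4629 bits


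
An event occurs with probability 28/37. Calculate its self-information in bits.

Information content I(x) = -log₂(p(x))
I = -log₂(28/37) = -log₂(0.7568)
I = 0.4021 bits


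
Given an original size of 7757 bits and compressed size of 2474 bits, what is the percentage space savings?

Space savings = (1 - Compressed/Original) × 100%
= (1 - 2474/7757) × 100%
= 68.11%


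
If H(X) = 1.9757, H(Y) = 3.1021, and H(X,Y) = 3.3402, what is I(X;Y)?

I(X;Y) = H(X) + H(Y) - H(X,Y)
I(X;Y) = 1.9757 + 3.1021 - 3.3402 = 1.7376 bits


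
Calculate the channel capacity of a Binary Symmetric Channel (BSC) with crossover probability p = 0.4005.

For BSC with error probability p:
C = 1 - H(p) where H(p) is binary entropy
H(0.4005) = -0.4005 × log₂(0.4005) - 0.5995 × log₂(0.5995)
H(p) = 0.9712
C = 1 - 0.9712 = 0.0288 bits/use


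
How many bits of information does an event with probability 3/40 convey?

Information content I(x) = -log₂(p(x))
I = -log₂(3/40) = -log₂(0.0750)
I = 3.7370 bits


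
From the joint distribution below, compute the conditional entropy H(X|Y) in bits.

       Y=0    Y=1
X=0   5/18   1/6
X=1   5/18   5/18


H(X|Y) = Σ_y p(y) H(X|Y=y)
  p(Y=0) = 5/9, H(X|Y=0) = 1.0000
  p(Y=1) = 4/9, H(X|Y=1) = 0.9544
H(X|Y) = 0.5556×1.0000 + 0.4444×0.9544 = 0.9797 bits


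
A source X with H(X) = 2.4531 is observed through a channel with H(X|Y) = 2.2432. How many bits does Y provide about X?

I(X;Y) = H(X) - H(X|Y)
I(X;Y) = 2.4531 - 2.2432 = 0.2099 bits


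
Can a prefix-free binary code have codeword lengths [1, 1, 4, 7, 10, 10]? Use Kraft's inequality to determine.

Kraft inequality: Σ 2^(-l_i) ≤ 1 for prefix-free code
Calculating: 2^(-1) + 2^(-1) + 2^(-4) + 2^(-7) + 2^(-10) + 2^(-10)
= 0.5 + 0.5 + 0.0625 + 0.0078125 + 0.0009765625 + 0.0009765625
= 1.0723
Since 1.0723 > 1, prefix-free code does not exist


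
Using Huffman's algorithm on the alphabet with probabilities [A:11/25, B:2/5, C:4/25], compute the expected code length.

Huffman tree construction:
Combine smallest probabilities repeatedly
Resulting codes:
  A: 0 (length 1)
  B: 11 (length 2)
  C: 10 (length 2)
Average length = Σ p(s) × length(s) = 1.5600 bits


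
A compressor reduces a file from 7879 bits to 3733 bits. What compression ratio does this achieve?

Compression ratio = Original / Compressed
= 7879 / 3733 = 2.11:1


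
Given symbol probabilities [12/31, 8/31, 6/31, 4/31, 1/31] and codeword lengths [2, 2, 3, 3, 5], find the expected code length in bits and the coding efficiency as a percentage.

Average length L = Σ p_i × l_i = 2.4194 bits
Entropy H = 2.0339 bits
Efficiency η = H/L × 100% = 84.07%


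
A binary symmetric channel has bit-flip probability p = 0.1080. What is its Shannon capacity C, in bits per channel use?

For BSC with error probability p:
C = 1 - H(p) where H(p) is binary entropy
H(0.1080) = -0.1080 × log₂(0.1080) - 0.8920 × log₂(0.8920)
H(p) = 0.4939
C = 1 - 0.4939 = 0.5061 bits/use


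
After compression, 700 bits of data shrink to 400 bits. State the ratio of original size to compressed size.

Compression ratio = Original / Compressed
= 700 / 400 = 1.75:1


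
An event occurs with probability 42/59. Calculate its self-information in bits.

Information content I(x) = -log₂(p(x))
I = -log₂(42/59) = -log₂(0.7119)
I = 0.4903 bits


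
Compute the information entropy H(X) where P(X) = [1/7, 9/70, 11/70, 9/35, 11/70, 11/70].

H(X) = -Σ p(x) log₂ p(x)
  -1/7 × log₂(1/7) = 0.4011
  -9/70 × log₂(9/70) = 0.3805
  -11/70 × log₂(11/70) = 0.4195
  -9/35 × log₂(9/35) = 0.5038
  -11/70 × log₂(11/70) = 0.4195
  -11/70 × log₂(11/70) = 0.4195
H(X) = 2.5440 bits


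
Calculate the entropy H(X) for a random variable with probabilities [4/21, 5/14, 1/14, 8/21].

H(X) = -Σ p(x) log₂ p(x)
  -4/21 × log₂(4/21) = 0.4557
  -5/14 × log₂(5/14) = 0.5305
  -1/14 × log₂(1/14) = 0.2720
  -8/21 × log₂(8/21) = 0.5304
H(X) = 1.7885 bits
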